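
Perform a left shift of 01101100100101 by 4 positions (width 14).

Original: 01101100100101 (decimal 6949)
Shift left by 4 positions
Append 4 zeros on the right and drop the 4 high bits that overflow the 14-bit width
Result: 11001001010000 (decimal 12880)
Equivalent: 6949 << 4 = 6949 × 2^4 = 111184, truncated to 14 bits = 12880



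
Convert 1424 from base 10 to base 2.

Using repeated division by 2:
1424 ÷ 2 = 712 remainder 0
712 ÷ 2 = 356 remainder 0
356 ÷ 2 = 178 remainder 0
178 ÷ 2 = 89 remainder 0
89 ÷ 2 = 44 remainder 1
44 ÷ 2 = 22 remainder 0
22 ÷ 2 = 11 remainder 0
11 ÷ 2 = 5 remainder 1
5 ÷ 2 = 2 remainder 1
2 ÷ 2 = 1 remainder 0
1 ÷ 2 = 0 remainder 1
Reading remainders bottom to top: 10110010000



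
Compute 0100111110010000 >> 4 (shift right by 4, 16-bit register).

Original: 0100111110010000 (decimal 20368)
Shift right by 4 positions
Drop the 4 low bits; fill with zeros on the left
Result: 0000010011111001 (decimal 1273)
Equivalent: 20368 >> 4 = 20368 ÷ 2^4 = 1273



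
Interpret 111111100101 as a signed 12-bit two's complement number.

Binary: 111111100101
Sign bit: 1 (negative)
Invert: 000000011010
Add 1:  000000011011
Magnitude: 000000011011 = 16 + 8 + 2 + 1 = 27
Value: -27



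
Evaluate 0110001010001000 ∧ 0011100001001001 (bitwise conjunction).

AND: 1 only when both bits are 1
  0110001010001000
& 0011100001001001
------------------
  0010000000001000
Decimal: 25224 & 14409 = 8200



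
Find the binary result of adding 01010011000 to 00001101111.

Add column by column from the right: bit + bit + carry-in; write the sum mod 2, carry 1 when the sum is 2 or 3.
carry:  00111110000
        01010011000
+       00001101111
-------------------
       001100000111
(the carry out of the leftmost column, 0, becomes the leading bit)
Decimal check:
  01010011000 = 512 + 128 + 16 + 8 = 664
  00001101111 = 64 + 32 + 8 + 4 + 2 + 1 = 111
  664 + 111 = 775, and 001100000111 = 512 + 256 + 4 + 2 + 1 = 775 ✓



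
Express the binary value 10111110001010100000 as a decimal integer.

Sum of powers of 2 for each 1-bit:
2^5 + 2^7 + 2^9 + 2^13 + 2^14 + 2^15 + 2^16 + 2^17 + 2^19
= 32 + 128 + 512 + 8192 + 16384 + 32768 + 65536 + 131072 + 524288
= 778912



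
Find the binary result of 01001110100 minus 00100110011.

Method 1 - Direct subtraction (column by column from the right: bit − bit − borrow-in; if negative, add 2 and borrow 1 from the next column):
borrow: 01000000110
        01001110100
-       00100110011
-------------------
        00101000001

Method 2 - Add two's complement:
Two's complement of 00100110011: invert → 11011001100, add 1 → 11011001101
  01001110100
+ 11011001101
-------------
 100101000001  (end carry out of the top bit = 1)
Discarding the end carry: 00101000001
Decimal check:
  01001110100 = 512 + 64 + 32 + 16 + 4 = 628
  00100110011 = 256 + 32 + 16 + 2 + 1 = 307
  628 - 307 = 321, and 00101000001 = 256 + 64 + 1 = 321 ✓



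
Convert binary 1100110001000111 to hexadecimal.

Group into 4-bit nibbles from right:
  1100 = C
  1100 = C
  0100 = 4
  0111 = 7
Result: CC47



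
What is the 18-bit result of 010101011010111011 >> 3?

Original: 010101011010111011 (decimal 87739)
Shift right by 3 positions
Drop the 3 low bits; fill with zeros on the left
Result: 000010101011010111 (decimal 10967)
Equivalent: 87739 >> 3 = 87739 ÷ 2^3 = 10967



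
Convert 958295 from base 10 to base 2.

Using repeated division by 2:
958295 ÷ 2 = 479147 remainder 1
479147 ÷ 2 = 239573 remainder 1
239573 ÷ 2 = 119786 remainder 1
119786 ÷ 2 = 59893 remainder 0
59893 ÷ 2 = 29946 remainder 1
29946 ÷ 2 = 14973 remainder 0
14973 ÷ 2 = 7486 remainder 1
7486 ÷ 2 = 3743 remainder 0
3743 ÷ 2 = 1871 remainder 1
1871 ÷ 2 = 935 remainder 1
935 ÷ 2 = 467 remainder 1
467 ÷ 2 = 233 remainder 1
233 ÷ 2 = 116 remainder 1
116 ÷ 2 = 58 remainder 0
58 ÷ 2 = 29 remainder 0
29 ÷ 2 = 14 remainder 1
14 ÷ 2 = 7 remainder 0
7 ÷ 2 = 3 remainder 1
3 ÷ 2 = 1 remainder 1
1 ÷ 2 = 0 remainder 1
Reading remainders bottom to top: 11101001111101010111



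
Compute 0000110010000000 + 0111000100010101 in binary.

Add column by column from the right: bit + bit + carry-in; write the sum mod 2, carry 1 when the sum is 2 or 3.
carry:  0000000000000000
        0000110010000000
+       0111000100010101
------------------------
       00111110110010101
(the carry out of the leftmost column, 0, becomes the leading bit)
Decimal check:
  0000110010000000 = 2048 + 1024 + 128 = 3200
  0111000100010101 = 16384 + 8192 + 4096 + 256 + 16 + 4 + 1 = 28949
  3200 + 28949 = 32149, and 00111110110010101 = 16384 + 8192 + 4096 + 2048 + 1024 + 256 + 128 + 16 + 4 + 1 = 32149 ✓



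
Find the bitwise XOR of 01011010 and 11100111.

XOR: 1 when bits differ
  01011010
^ 11100111
----------
  10111101
Decimal: 90 ^ 231 = 189



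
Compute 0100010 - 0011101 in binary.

Method 1 - Direct subtraction (column by column from the right: bit − bit − borrow-in; if negative, add 2 and borrow 1 from the next column):
borrow: 0111010
        0100010
-       0011101
---------------
        0000101

Method 2 - Add two's complement:
Two's complement of 0011101: invert → 1100010, add 1 → 1100011
  0100010
+ 1100011
---------
 10000101  (end carry out of the top bit = 1)
Discarding the end carry: 0000101
Decimal check:
  0100010 = 32 + 2 = 34
  0011101 = 16 + 8 + 4 + 1 = 29
  34 - 29 = 5, and 0000101 = 4 + 1 = 5 ✓



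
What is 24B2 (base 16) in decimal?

Expand by place value (powers of 16):
Digit values: B = 11
24B2 = 2 × 16^3 + 4 × 16^2 + 11 × 16^1 + 2 × 16^0
= 2 × 4096 + 4 × 256 + 11 × 16 + 2 × 1
= 8192 + 1024 + 176 + 2
= 9394



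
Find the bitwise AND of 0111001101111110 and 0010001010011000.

AND: 1 only when both bits are 1
  0111001101111110
& 0010001010011000
------------------
  0010001000011000
Decimal: 29566 & 8856 = 8728



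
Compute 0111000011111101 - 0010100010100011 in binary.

Method 1 - Direct subtraction (column by column from the right: bit − bit − borrow-in; if negative, add 2 and borrow 1 from the next column):
borrow: 0001000000000100
        0111000011111101
-       0010100010100011
------------------------
        0100100001011010

Method 2 - Add two's complement:
Two's complement of 0010100010100011: invert → 1101011101011100, add 1 → 1101011101011101
  0111000011111101
+ 1101011101011101
------------------
 10100100001011010  (end carry out of the top bit = 1)
Discarding the end carry: 0100100001011010
Decimal check:
  0111000011111101 = 16384 + 8192 + 4096 + 128 + 64 + 32 + 16 + 8 + 4 + 1 = 28925
  0010100010100011 = 8192 + 2048 + 128 + 32 + 2 + 1 = 10403
  28925 - 10403 = 18522, and 0100100001011010 = 16384 + 2048 + 64 + 16 + 8 + 2 = 18522 ✓



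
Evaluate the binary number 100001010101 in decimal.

Sum of powers of 2 for each 1-bit:
2^0 + 2^2 + 2^4 + 2^6 + 2^11
= 1 + 4 + 16 + 64 + 2048
= 2133



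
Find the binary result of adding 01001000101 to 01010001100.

Add column by column from the right: bit + bit + carry-in; write the sum mod 2, carry 1 when the sum is 2 or 3.
carry:  10000011000
        01001000101
+       01010001100
-------------------
       010011010001
(the carry out of the leftmost column, 0, becomes the leading bit)
Decimal check:
  01001000101 = 512 + 64 + 4 + 1 = 581
  01010001100 = 512 + 128 + 8 + 4 = 652
  581 + 652 = 1233, and 010011010001 = 1024 + 128 + 64 + 16 + 1 = 1233 ✓



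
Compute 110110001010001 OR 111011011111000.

OR: 1 when either bit is 1
  110110001010001
| 111011011111000
-----------------
  111111011111001
Decimal: 27729 | 30456 = 32505



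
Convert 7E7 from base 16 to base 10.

Expand by place value (powers of 16):
Digit values: E = 14
7E7 = 7 × 16^2 + 14 × 16^1 + 7 × 16^0
= 7 × 256 + 14 × 16 + 7 × 1
= 1792 + 224 + 7
= 2023



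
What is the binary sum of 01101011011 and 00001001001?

Add column by column from the right: bit + bit + carry-in; write the sum mod 2, carry 1 when the sum is 2 or 3.
carry:  00010110110
        01101011011
+       00001001001
-------------------
       001110100100
(the carry out of the leftmost column, 0, becomes the leading bit)
Decimal check:
  01101011011 = 512 + 256 + 64 + 16 + 8 + 2 + 1 = 859
  00001001001 = 64 + 8 + 1 = 73
  859 + 73 = 932, and 001110100100 = 512 + 256 + 128 + 32 + 4 = 932 ✓



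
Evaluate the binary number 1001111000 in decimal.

Sum of powers of 2 for each 1-bit:
2^3 + 2^4 + 2^5 + 2^6 + 2^9
= 8 + 16 + 32 + 64 + 512
= 632



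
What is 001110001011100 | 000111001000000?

OR: 1 when either bit is 1
  001110001011100
| 000111001000000
-----------------
  001111001011100
Decimal: 7260 | 3648 = 7772



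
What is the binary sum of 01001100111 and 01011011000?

Add column by column from the right: bit + bit + carry-in; write the sum mod 2, carry 1 when the sum is 2 or 3.
carry:  10110000000
        01001100111
+       01011011000
-------------------
       010100111111
(the carry out of the leftmost column, 0, becomes the leading bit)
Decimal check:
  01001100111 = 512 + 64 + 32 + 4 + 2 + 1 = 615
  01011011000 = 512 + 128 + 64 + 16 + 8 = 728
  615 + 728 = 1343, and 010100111111 = 1024 + 256 + 32 + 16 + 8 + 4 + 2 + 1 = 1343 ✓



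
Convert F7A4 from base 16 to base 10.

Expand by place value (powers of 16):
Digit values: F = 15, A = 10
F7A4 = 15 × 16^3 + 7 × 16^2 + 10 × 16^1 + 4 × 16^0
= 15 × 4096 + 7 × 256 + 10 × 16 + 4 × 1
= 61440 + 1792 + 160 + 4
= 63396



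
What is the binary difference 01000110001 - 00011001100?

Method 1 - Direct subtraction (column by column from the right: bit − bit − borrow-in; if negative, add 2 and borrow 1 from the next column):
borrow: 01110011000
        01000110001
-       00011001100
-------------------
        00101100101

Method 2 - Add two's complement:
Two's complement of 00011001100: invert → 11100110011, add 1 → 11100110100
  01000110001
+ 11100110100
-------------
 100101100101  (end carry out of the top bit = 1)
Discarding the end carry: 00101100101
Decimal check:
  01000110001 = 512 + 32 + 16 + 1 = 561
  00011001100 = 128 + 64 + 8 + 4 = 204
  561 - 204 = 357, and 00101100101 = 256 + 64 + 32 + 4 + 1 = 357 ✓



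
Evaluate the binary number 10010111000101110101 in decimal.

Sum of powers of 2 for each 1-bit:
2^0 + 2^2 + 2^4 + 2^5 + 2^6 + 2^8 + 2^12 + 2^13 + 2^14 + 2^16 + 2^19
= 1 + 4 + 16 + 32 + 64 + 256 + 4096 + 8192 + 16384 + 65536 + 524288
= 618869



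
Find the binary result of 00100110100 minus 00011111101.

Method 1 - Direct subtraction (column by column from the right: bit − bit − borrow-in; if negative, add 2 and borrow 1 from the next column):
borrow: 00111111110
        00100110100
-       00011111101
-------------------
        00000110111

Method 2 - Add two's complement:
Two's complement of 00011111101: invert → 11100000010, add 1 → 11100000011
  00100110100
+ 11100000011
-------------
 100000110111  (end carry out of the top bit = 1)
Discarding the end carry: 00000110111
Decimal check:
  00100110100 = 256 + 32 + 16 + 4 = 308
  00011111101 = 128 + 64 + 32 + 16 + 8 + 4 + 1 = 253
  308 - 253 = 55, and 00000110111 = 32 + 16 + 4 + 2 + 1 = 55 ✓



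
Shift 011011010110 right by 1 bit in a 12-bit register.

Original: 011011010110 (decimal 1750)
Shift right by 1 position
Drop the 1 low bit; fill with zero on the left
Result: 001101101011 (decimal 875)
Equivalent: 1750 >> 1 = 1750 ÷ 2^1 = 875



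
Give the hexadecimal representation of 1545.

Using repeated division by 16 (digits 10–15 are A–F):
1545 ÷ 16 = 96 remainder 9
96 ÷ 16 = 6 remainder 0
6 ÷ 16 = 0 remainder 6
Reading remainders bottom to top: 609



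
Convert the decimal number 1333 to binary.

Using repeated division by 2:
1333 ÷ 2 = 666 remainder 1
666 ÷ 2 = 333 remainder 0
333 ÷ 2 = 166 remainder 1
166 ÷ 2 = 83 remainder 0
83 ÷ 2 = 41 remainder 1
41 ÷ 2 = 20 remainder 1
20 ÷ 2 = 10 remainder 0
10 ÷ 2 = 5 remainder 0
5 ÷ 2 = 2 remainder 1
2 ÷ 2 = 1 remainder 0
1 ÷ 2 = 0 remainder 1
Reading remainders bottom to top: 10100110101



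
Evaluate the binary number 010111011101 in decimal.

Sum of powers of 2 for each 1-bit:
2^0 + 2^2 + 2^3 + 2^4 + 2^6 + 2^7 + 2^8 + 2^10
= 1 + 4 + 8 + 16 + 64 + 128 + 256 + 1024
= 1501



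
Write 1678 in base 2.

Using repeated division by 2:
1678 ÷ 2 = 839 remainder 0
839 ÷ 2 = 419 remainder 1
419 ÷ 2 = 209 remainder 1
209 ÷ 2 = 104 remainder 1
104 ÷ 2 = 52 remainder 0
52 ÷ 2 = 26 remainder 0
26 ÷ 2 = 13 remainder 0
13 ÷ 2 = 6 remainder 1
6 ÷ 2 = 3 remainder 0
3 ÷ 2 = 1 remainder 1
1 ÷ 2 = 0 remainder 1
Reading remainders bottom to top: 11010001110



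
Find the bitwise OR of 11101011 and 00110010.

OR: 1 when either bit is 1
  11101011
| 00110010
----------
  11111011
Decimal: 235 | 50 = 251



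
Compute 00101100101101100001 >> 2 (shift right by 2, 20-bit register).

Original: 00101100101101100001 (decimal 183137)
Shift right by 2 positions
Drop the 2 low bits; fill with zeros on the left
Result: 00001011001011011000 (decimal 45784)
Equivalent: 183137 >> 2 = 183137 ÷ 2^2 = 45784



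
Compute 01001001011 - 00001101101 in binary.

Method 1 - Direct subtraction (column by column from the right: bit − bit − borrow-in; if negative, add 2 and borrow 1 from the next column):
borrow: 01111111000
        01001001011
-       00001101101
-------------------
        00111011110

Method 2 - Add two's complement:
Two's complement of 00001101101: invert → 11110010010, add 1 → 11110010011
  01001001011
+ 11110010011
-------------
 100111011110  (end carry out of the top bit = 1)
Discarding the end carry: 00111011110
Decimal check:
  01001001011 = 512 + 64 + 8 + 2 + 1 = 587
  00001101101 = 64 + 32 + 8 + 4 + 1 = 109
  587 - 109 = 478, and 00111011110 = 256 + 128 + 64 + 16 + 8 + 4 + 2 = 478 ✓



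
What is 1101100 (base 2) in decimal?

Sum of powers of 2 for each 1-bit:
2^2 + 2^3 + 2^5 + 2^6
= 4 + 8 + 32 + 64
= 108



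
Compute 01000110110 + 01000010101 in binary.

Add column by column from the right: bit + bit + carry-in; write the sum mod 2, carry 1 when the sum is 2 or 3.
carry:  10001101000
        01000110110
+       01000010101
-------------------
       010001001011
(the carry out of the leftmost column, 0, becomes the leading bit)
Decimal check:
  01000110110 = 512 + 32 + 16 + 4 + 2 = 566
  01000010101 = 512 + 16 + 4 + 1 = 533
  566 + 533 = 1099, and 010001001011 = 1024 + 64 + 8 + 2 + 1 = 1099 ✓



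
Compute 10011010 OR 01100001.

OR: 1 when either bit is 1
  10011010
| 01100001
----------
  11111011
Decimal: 154 | 97 = 251



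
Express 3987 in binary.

Using repeated division by 2:
3987 ÷ 2 = 1993 remainder 1
1993 ÷ 2 = 996 remainder 1
996 ÷ 2 = 498 remainder 0
498 ÷ 2 = 249 remainder 0
249 ÷ 2 = 124 remainder 1
124 ÷ 2 = 62 remainder 0
62 ÷ 2 = 31 remainder 0
31 ÷ 2 = 15 remainder 1
15 ÷ 2 = 7 remainder 1
7 ÷ 2 = 3 remainder 1
3 ÷ 2 = 1 remainder 1
1 ÷ 2 = 0 remainder 1
Reading remainders bottom to top: 111110010011



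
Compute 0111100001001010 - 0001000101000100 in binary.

Method 1 - Direct subtraction (column by column from the right: bit − bit − borrow-in; if negative, add 2 and borrow 1 from the next column):
borrow: 0000111000001000
        0111100001001010
-       0001000101000100
------------------------
        0110011100000110

Method 2 - Add two's complement:
Two's complement of 0001000101000100: invert → 1110111010111011, add 1 → 1110111010111100
  0111100001001010
+ 1110111010111100
------------------
 10110011100000110  (end carry out of the top bit = 1)
Discarding the end carry: 0110011100000110
Decimal check:
  0111100001001010 = 16384 + 8192 + 4096 + 2048 + 64 + 8 + 2 = 30794
  0001000101000100 = 4096 + 256 + 64 + 4 = 4420
  30794 - 4420 = 26374, and 0110011100000110 = 16384 + 8192 + 1024 + 512 + 256 + 4 + 2 = 26374 ✓



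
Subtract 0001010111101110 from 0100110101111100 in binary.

Method 1 - Direct subtraction (column by column from the right: bit − bit − borrow-in; if negative, add 2 and borrow 1 from the next column):
borrow: 0110111100011100
        0100110101111100
-       0001010111101110
------------------------
        0011011110001110

Method 2 - Add two's complement:
Two's complement of 0001010111101110: invert → 1110101000010001, add 1 → 1110101000010010
  0100110101111100
+ 1110101000010010
------------------
 10011011110001110  (end carry out of the top bit = 1)
Discarding the end carry: 0011011110001110
Decimal check:
  0100110101111100 = 16384 + 2048 + 1024 + 256 + 64 + 32 + 16 + 8 + 4 = 19836
  0001010111101110 = 4096 + 1024 + 256 + 128 + 64 + 32 + 8 + 4 + 2 = 5614
  19836 - 5614 = 14222, and 0011011110001110 = 8192 + 4096 + 1024 + 512 + 256 + 128 + 8 + 4 + 2 = 14222 ✓



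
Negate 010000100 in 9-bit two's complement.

Original: 010000100
Step 1 - Invert all bits: 101111011
Step 2 - Add 1: 101111100
Verification: 010000100 + 101111100 = 1000000000; discarding the end carry (carry out of the top bit) leaves the 9-bit value 000000000, as required for x + (-x)



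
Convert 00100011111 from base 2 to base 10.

Sum of powers of 2 for each 1-bit:
2^0 + 2^1 + 2^2 + 2^3 + 2^4 + 2^8
= 1 + 2 + 4 + 8 + 16 + 256
= 287



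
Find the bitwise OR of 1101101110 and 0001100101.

OR: 1 when either bit is 1
  1101101110
| 0001100101
------------
  1101101111
Decimal: 878 | 101 = 879



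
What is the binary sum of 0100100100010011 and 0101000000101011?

Add column by column from the right: bit + bit + carry-in; write the sum mod 2, carry 1 when the sum is 2 or 3.
carry:  1000000000000110
        0100100100010011
+       0101000000101011
------------------------
       01001100100111110
(the carry out of the leftmost column, 0, becomes the leading bit)
Decimal check:
  0100100100010011 = 16384 + 2048 + 256 + 16 + 2 + 1 = 18707
  0101000000101011 = 16384 + 4096 + 32 + 8 + 2 + 1 = 20523
  18707 + 20523 = 39230, and 01001100100111110 = 32768 + 4096 + 2048 + 256 + 32 + 16 + 8 + 4 + 2 = 39230 ✓



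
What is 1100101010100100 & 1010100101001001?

AND: 1 only when both bits are 1
  1100101010100100
& 1010100101001001
------------------
  1000100000000000
Decimal: 51876 & 43337 = 34816



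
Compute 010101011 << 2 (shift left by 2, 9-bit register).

Original: 010101011 (decimal 171)
Shift left by 2 positions
Append 2 zeros on the right and drop the 2 high bits that overflow the 9-bit width
Result: 010101100 (decimal 172)
Equivalent: 171 << 2 = 171 × 2^2 = 684, truncated to 9 bits = 172



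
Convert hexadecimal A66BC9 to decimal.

Expand by place value (powers of 16):
Digit values: A = 10, B = 11, C = 12
A66BC9 = 10 × 16^5 + 6 × 16^4 + 6 × 16^3 + 11 × 16^2 + 12 × 16^1 + 9 × 16^0
= 10 × 1048576 + 6 × 65536 + 6 × 4096 + 11 × 256 + 12 × 16 + 9 × 1
= 10485760 + 393216 + 24576 + 2816 + 192 + 9
= 10906569



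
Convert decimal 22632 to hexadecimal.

Using repeated division by 16 (digits 10–15 are A–F):
22632 ÷ 16 = 1414 remainder 8
1414 ÷ 16 = 88 remainder 6
88 ÷ 16 = 5 remainder 8
5 ÷ 16 = 0 remainder 5
Reading remainders bottom to top: 5868



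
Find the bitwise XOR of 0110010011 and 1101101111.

XOR: 1 when bits differ
  0110010011
^ 1101101111
------------
  1011111100
Decimal: 403 ^ 879 = 764



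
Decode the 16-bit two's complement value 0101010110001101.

Binary: 0101010110001101
Sign bit: 0 (non-negative)
Read directly as an unsigned value:
0101010110001101 = 16384 + 4096 + 1024 + 256 + 128 + 8 + 4 + 1 = 21901
Value: 21901



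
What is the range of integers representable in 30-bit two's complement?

For 30-bit two's complement:
Minimum: -2^29 = -536870912
Maximum: 2^29 - 1 = 536870911



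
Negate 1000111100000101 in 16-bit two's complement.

Original (sign bit 1, negative): 1000111100000101
Step 1 - Invert all bits: 0111000011111010
Step 2 - Add 1: 0111000011111011
Verification: 1000111100000101 + 0111000011111011 = 10000000000000000; discarding the end carry (carry out of the top bit) leaves the 16-bit value 0000000000000000, as required for x + (-x)



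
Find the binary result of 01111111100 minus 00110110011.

Method 1 - Direct subtraction (column by column from the right: bit − bit − borrow-in; if negative, add 2 and borrow 1 from the next column):
borrow: 00000000110
        01111111100
-       00110110011
-------------------
        01001001001

Method 2 - Add two's complement:
Two's complement of 00110110011: invert → 11001001100, add 1 → 11001001101
  01111111100
+ 11001001101
-------------
 101001001001  (end carry out of the top bit = 1)
Discarding the end carry: 01001001001
Decimal check:
  01111111100 = 512 + 256 + 128 + 64 + 32 + 16 + 8 + 4 = 1020
  00110110011 = 256 + 128 + 32 + 16 + 2 + 1 = 435
  1020 - 435 = 585, and 01001001001 = 512 + 64 + 8 + 1 = 585 ✓



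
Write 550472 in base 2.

Using repeated division by 2:
550472 ÷ 2 = 275236 remainder 0
275236 ÷ 2 = 137618 remainder 0
137618 ÷ 2 = 68809 remainder 0
68809 ÷ 2 = 34404 remainder 1
34404 ÷ 2 = 17202 remainder 0
17202 ÷ 2 = 8601 remainder 0
8601 ÷ 2 = 4300 remainder 1
4300 ÷ 2 = 2150 remainder 0
2150 ÷ 2 = 1075 remainder 0
1075 ÷ 2 = 537 remainder 1
537 ÷ 2 = 268 remainder 1
268 ÷ 2 = 134 remainder 0
134 ÷ 2 = 67 remainder 0
67 ÷ 2 = 33 remainder 1
33 ÷ 2 = 16 remainder 1
16 ÷ 2 = 8 remainder 0
8 ÷ 2 = 4 remainder 0
4 ÷ 2 = 2 remainder 0
2 ÷ 2 = 1 remainder 0
1 ÷ 2 = 0 remainder 1
Reading remainders bottom to top: 10000110011001001000



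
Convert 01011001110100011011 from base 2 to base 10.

Sum of powers of 2 for each 1-bit:
2^0 + 2^1 + 2^3 + 2^4 + 2^8 + 2^10 + 2^11 + 2^12 + 2^15 + 2^16 + 2^18
= 1 + 2 + 8 + 16 + 256 + 1024 + 2048 + 4096 + 32768 + 65536 + 262144
= 367899



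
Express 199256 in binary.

Using repeated division by 2:
199256 ÷ 2 = 99628 remainder 0
99628 ÷ 2 = 49814 remainder 0
49814 ÷ 2 = 24907 remainder 0
24907 ÷ 2 = 12453 remainder 1
12453 ÷ 2 = 6226 remainder 1
6226 ÷ 2 = 3113 remainder 0
3113 ÷ 2 = 1556 remainder 1
1556 ÷ 2 = 778 remainder 0
778 ÷ 2 = 389 remainder 0
389 ÷ 2 = 194 remainder 1
194 ÷ 2 = 97 remainder 0
97 ÷ 2 = 48 remainder 1
48 ÷ 2 = 24 remainder 0
24 ÷ 2 = 12 remainder 0
12 ÷ 2 = 6 remainder 0
6 ÷ 2 = 3 remainder 0
3 ÷ 2 = 1 remainder 1
1 ÷ 2 = 0 remainder 1
Reading remainders bottom to top: 110000101001011000



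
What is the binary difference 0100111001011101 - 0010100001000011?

Method 1 - Direct subtraction (column by column from the right: bit − bit − borrow-in; if negative, add 2 and borrow 1 from the next column):
borrow: 0100000000000100
        0100111001011101
-       0010100001000011
------------------------
        0010011000011010

Method 2 - Add two's complement:
Two's complement of 0010100001000011: invert → 1101011110111100, add 1 → 1101011110111101
  0100111001011101
+ 1101011110111101
------------------
 10010011000011010  (end carry out of the top bit = 1)
Discarding the end carry: 0010011000011010
Decimal check:
  0100111001011101 = 16384 + 2048 + 1024 + 512 + 64 + 16 + 8 + 4 + 1 = 20061
  0010100001000011 = 8192 + 2048 + 64 + 2 + 1 = 10307
  20061 - 10307 = 9754, and 0010011000011010 = 8192 + 1024 + 512 + 16 + 8 + 2 = 9754 ✓



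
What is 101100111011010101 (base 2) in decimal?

Sum of powers of 2 for each 1-bit:
2^0 + 2^2 + 2^4 + 2^6 + 2^7 + 2^9 + 2^10 + 2^11 + 2^14 + 2^15 + 2^17
= 1 + 4 + 16 + 64 + 128 + 512 + 1024 + 2048 + 16384 + 32768 + 131072
= 184021



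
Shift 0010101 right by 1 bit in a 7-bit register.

Original: 0010101 (decimal 21)
Shift right by 1 position
Drop the 1 low bit; fill with zero on the left
Result: 0001010 (decimal 10)
Equivalent: 21 >> 1 = 21 ÷ 2^1 = 10



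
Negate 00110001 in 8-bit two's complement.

Original: 00110001
Step 1 - Invert all bits: 11001110
Step 2 - Add 1: 11001111
Verification: 00110001 + 11001111 = 100000000; discarding the end carry (carry out of the top bit) leaves the 8-bit value 00000000, as required for x + (-x)



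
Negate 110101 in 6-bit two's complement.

Original (sign bit 1, negative): 110101
Step 1 - Invert all bits: 001010
Step 2 - Add 1: 001011
Verification: 110101 + 001011 = 1000000; discarding the end carry (carry out of the top bit) leaves the 6-bit value 000000, as required for x + (-x)



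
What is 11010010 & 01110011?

AND: 1 only when both bits are 1
  11010010
& 01110011
----------
  01010010
Decimal: 210 & 115 = 82



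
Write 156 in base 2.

Using repeated division by 2:
156 ÷ 2 = 78 remainder 0
78 ÷ 2 = 39 remainder 0
39 ÷ 2 = 19 remainder 1
19 ÷ 2 = 9 remainder 1
9 ÷ 2 = 4 remainder 1
4 ÷ 2 = 2 remainder 0
2 ÷ 2 = 1 remainder 0
1 ÷ 2 = 0 remainder 1
Reading remainders bottom to top: 10011100



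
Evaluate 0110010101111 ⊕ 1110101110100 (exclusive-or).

XOR: 1 when bits differ
  0110010101111
^ 1110101110100
---------------
  1000111011011
Decimal: 3247 ^ 7540 = 4571



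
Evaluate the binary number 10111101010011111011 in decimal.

Sum of powers of 2 for each 1-bit:
2^0 + 2^1 + 2^3 + 2^4 + 2^5 + 2^6 + 2^7 + 2^10 + 2^12 + 2^14 + 2^15 + 2^16 + 2^17 + 2^19
= 1 + 2 + 8 + 16 + 32 + 64 + 128 + 1024 + 4096 + 16384 + 32768 + 65536 + 131072 + 524288
= 775419



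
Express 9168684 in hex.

Using repeated division by 16 (digits 10–15 are A–F):
9168684 ÷ 16 = 573042 remainder 12 (C)
573042 ÷ 16 = 35815 remainder 2
35815 ÷ 16 = 2238 remainder 7
2238 ÷ 16 = 139 remainder 14 (E)
139 ÷ 16 = 8 remainder 11 (B)
8 ÷ 16 = 0 remainder 8
Reading remainders bottom to top: 8BE72C



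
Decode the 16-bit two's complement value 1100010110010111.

Binary: 1100010110010111
Sign bit: 1 (negative)
Invert: 0011101001101000
Add 1:  0011101001101001
Magnitude: 0011101001101001 = 8192 + 4096 + 2048 + 512 + 64 + 32 + 8 + 1 = 14953
Value: -14953



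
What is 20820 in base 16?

Using repeated division by 16 (digits 10–15 are A–F):
20820 ÷ 16 = 1301 remainder 4
1301 ÷ 16 = 81 remainder 5
81 ÷ 16 = 5 remainder 1
5 ÷ 16 = 0 remainder 5
Reading remainders bottom to top: 5154



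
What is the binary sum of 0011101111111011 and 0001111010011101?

Add column by column from the right: bit + bit + carry-in; write the sum mod 2, carry 1 when the sum is 2 or 3.
carry:  0111111111111110
        0011101111111011
+       0001111010011101
------------------------
       00101101010011000
(the carry out of the leftmost column, 0, becomes the leading bit)
Decimal check:
  0011101111111011 = 8192 + 4096 + 2048 + 512 + 256 + 128 + 64 + 32 + 16 + 8 + 2 + 1 = 15355
  0001111010011101 = 4096 + 2048 + 1024 + 512 + 128 + 16 + 8 + 4 + 1 = 7837
  15355 + 7837 = 23192, and 00101101010011000 = 16384 + 4096 + 2048 + 512 + 128 + 16 + 8 = 23192 ✓



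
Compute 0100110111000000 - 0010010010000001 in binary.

Method 1 - Direct subtraction (column by column from the right: bit − bit − borrow-in; if negative, add 2 and borrow 1 from the next column):
borrow: 0100000001111110
        0100110111000000
-       0010010010000001
------------------------
        0010100100111111

Method 2 - Add two's complement:
Two's complement of 0010010010000001: invert → 1101101101111110, add 1 → 1101101101111111
  0100110111000000
+ 1101101101111111
------------------
 10010100100111111  (end carry out of the top bit = 1)
Discarding the end carry: 0010100100111111
Decimal check:
  0100110111000000 = 16384 + 2048 + 1024 + 256 + 128 + 64 = 19904
  0010010010000001 = 8192 + 1024 + 128 + 1 = 9345
  19904 - 9345 = 10559, and 0010100100111111 = 8192 + 2048 + 256 + 32 + 16 + 8 + 4 + 2 + 1 = 10559 ✓



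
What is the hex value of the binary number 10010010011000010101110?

Group into 4-bit nibbles from right:
  0100 = 4
  1001 = 9
  0011 = 3
  0000 = 0
  1010 = A
  1110 = E
Result: 4930AE



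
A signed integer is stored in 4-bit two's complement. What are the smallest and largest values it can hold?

For 4-bit two's complement:
Minimum: -2^3 = -8
Maximum: 2^3 - 1 = 7



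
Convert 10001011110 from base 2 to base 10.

Sum of powers of 2 for each 1-bit:
2^1 + 2^2 + 2^3 + 2^4 + 2^6 + 2^10
= 2 + 4 + 8 + 16 + 64 + 1024
= 1118



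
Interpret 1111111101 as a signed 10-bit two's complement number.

Binary: 1111111101
Sign bit: 1 (negative)
Invert: 0000000010
Add 1:  0000000011
Magnitude: 0000000011 = 2 + 1 = 3
Value: -3



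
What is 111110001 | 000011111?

OR: 1 when either bit is 1
  111110001
| 000011111
-----------
  111111111
Decimal: 497 | 31 = 511



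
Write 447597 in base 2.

Using repeated division by 2:
447597 ÷ 2 = 223798 remainder 1
223798 ÷ 2 = 111899 remainder 0
111899 ÷ 2 = 55949 remainder 1
55949 ÷ 2 = 27974 remainder 1
27974 ÷ 2 = 13987 remainder 0
13987 ÷ 2 = 6993 remainder 1
6993 ÷ 2 = 3496 remainder 1
3496 ÷ 2 = 1748 remainder 0
1748 ÷ 2 = 874 remainder 0
874 ÷ 2 = 437 remainder 0
437 ÷ 2 = 218 remainder 1
218 ÷ 2 = 109 remainder 0
109 ÷ 2 = 54 remainder 1
54 ÷ 2 = 27 remainder 0
27 ÷ 2 = 13 remainder 1
13 ÷ 2 = 6 remainder 1
6 ÷ 2 = 3 remainder 0
3 ÷ 2 = 1 remainder 1
1 ÷ 2 = 0 remainder 1
Reading remainders bottom to top: 1101101010001101101



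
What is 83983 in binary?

Using repeated division by 2:
83983 ÷ 2 = 41991 remainder 1
41991 ÷ 2 = 20995 remainder 1
20995 ÷ 2 = 10497 remainder 1
10497 ÷ 2 = 5248 remainder 1
5248 ÷ 2 = 2624 remainder 0
2624 ÷ 2 = 1312 remainder 0
1312 ÷ 2 = 656 remainder 0
656 ÷ 2 = 328 remainder 0
328 ÷ 2 = 164 remainder 0
164 ÷ 2 = 82 remainder 0
82 ÷ 2 = 41 remainder 0
41 ÷ 2 = 20 remainder 1
20 ÷ 2 = 10 remainder 0
10 ÷ 2 = 5 remainder 0
5 ÷ 2 = 2 remainder 1
2 ÷ 2 = 1 remainder 0
1 ÷ 2 = 0 remainder 1
Reading remainders bottom to top: 10100100000001111



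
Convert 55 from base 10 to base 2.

Using repeated division by 2:
55 ÷ 2 = 27 remainder 1
27 ÷ 2 = 13 remainder 1
13 ÷ 2 = 6 remainder 1
6 ÷ 2 = 3 remainder 0
3 ÷ 2 = 1 remainder 1
1 ÷ 2 = 0 remainder 1
Reading remainders bottom to top: 110111



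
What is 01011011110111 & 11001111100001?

AND: 1 only when both bits are 1
  01011011110111
& 11001111100001
----------------
  01001011100001
Decimal: 5879 & 13281 = 4833



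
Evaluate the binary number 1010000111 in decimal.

Sum of powers of 2 for each 1-bit:
2^0 + 2^1 + 2^2 + 2^7 + 2^9
= 1 + 2 + 4 + 128 + 512
= 647



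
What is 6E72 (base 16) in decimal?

Expand by place value (powers of 16):
Digit values: E = 14
6E72 = 6 × 16^3 + 14 × 16^2 + 7 × 16^1 + 2 × 16^0
= 6 × 4096 + 14 × 256 + 7 × 16 + 2 × 1
= 24576 + 3584 + 112 + 2
= 28274



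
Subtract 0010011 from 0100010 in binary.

Method 1 - Direct subtraction (column by column from the right: bit − bit − borrow-in; if negative, add 2 and borrow 1 from the next column):
borrow: 0111110
        0100010
-       0010011
---------------
        0001111

Method 2 - Add two's complement:
Two's complement of 0010011: invert → 1101100, add 1 → 1101101
  0100010
+ 1101101
---------
 10001111  (end carry out of the top bit = 1)
Discarding the end carry: 0001111
Decimal check:
  0100010 = 32 + 2 = 34
  0010011 = 16 + 2 + 1 = 19
  34 - 19 = 15, and 0001111 = 8 + 4 + 2 + 1 = 15 ✓



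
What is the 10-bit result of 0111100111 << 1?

Original: 0111100111 (decimal 487)
Shift left by 1 position
Append 1 zero on the right
Result: 1111001110 (decimal 974)
Equivalent: 487 << 1 = 487 × 2^1 = 974



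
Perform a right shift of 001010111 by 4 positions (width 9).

Original: 001010111 (decimal 87)
Shift right by 4 positions
Drop the 4 low bits; fill with zeros on the left
Result: 000000101 (decimal 5)
Equivalent: 87 >> 4 = 87 ÷ 2^4 = 5



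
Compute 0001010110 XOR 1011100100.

XOR: 1 when bits differ
  0001010110
^ 1011100100
------------
  1010110010
Decimal: 86 ^ 740 = 690



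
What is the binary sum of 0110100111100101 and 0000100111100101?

Add column by column from the right: bit + bit + carry-in; write the sum mod 2, carry 1 when the sum is 2 or 3.
carry:  0001001111001010
        0110100111100101
+       0000100111100101
------------------------
       00111001111001010
(the carry out of the leftmost column, 0, becomes the leading bit)
Decimal check:
  0110100111100101 = 16384 + 8192 + 2048 + 256 + 128 + 64 + 32 + 4 + 1 = 27109
  0000100111100101 = 2048 + 256 + 128 + 64 + 32 + 4 + 1 = 2533
  27109 + 2533 = 29642, and 00111001111001010 = 16384 + 8192 + 4096 + 512 + 256 + 128 + 64 + 8 + 2 = 29642 ✓



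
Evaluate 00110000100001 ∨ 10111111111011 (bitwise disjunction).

OR: 1 when either bit is 1
  00110000100001
| 10111111111011
----------------
  10111111111011
Decimal: 3105 | 12283 = 12283



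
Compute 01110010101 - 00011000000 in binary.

Method 1 - Direct subtraction (column by column from the right: bit − bit − borrow-in; if negative, add 2 and borrow 1 from the next column):
borrow: 00110000000
        01110010101
-       00011000000
-------------------
        01011010101

Method 2 - Add two's complement:
Two's complement of 00011000000: invert → 11100111111, add 1 → 11101000000
  01110010101
+ 11101000000
-------------
 101011010101  (end carry out of the top bit = 1)
Discarding the end carry: 01011010101
Decimal check:
  01110010101 = 512 + 256 + 128 + 16 + 4 + 1 = 917
  00011000000 = 128 + 64 = 192
  917 - 192 = 725, and 01011010101 = 512 + 128 + 64 + 16 + 4 + 1 = 725 ✓



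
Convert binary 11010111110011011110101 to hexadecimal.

Group into 4-bit nibbles from right:
  0110 = 6
  1011 = B
  1110 = E
  0110 = 6
  1111 = F
  0101 = 5
Result: 6BE6F5



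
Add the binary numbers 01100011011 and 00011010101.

Add column by column from the right: bit + bit + carry-in; write the sum mod 2, carry 1 when the sum is 2 or 3.
carry:  00000111110
        01100011011
+       00011010101
-------------------
       001111110000
(the carry out of the leftmost column, 0, becomes the leading bit)
Decimal check:
  01100011011 = 512 + 256 + 16 + 8 + 2 + 1 = 795
  00011010101 = 128 + 64 + 16 + 4 + 1 = 213
  795 + 213 = 1008, and 001111110000 = 512 + 256 + 128 + 64 + 32 + 16 = 1008 ✓



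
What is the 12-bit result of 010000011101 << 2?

Original: 010000011101 (decimal 1053)
Shift left by 2 positions
Append 2 zeros on the right and drop the 2 high bits that overflow the 12-bit width
Result: 000001110100 (decimal 116)
Equivalent: 1053 << 2 = 1053 × 2^2 = 4212, truncated to 12 bits = 116



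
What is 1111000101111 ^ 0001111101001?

XOR: 1 when bits differ
  1111000101111
^ 0001111101001
---------------
  1110111000110
Decimal: 7727 ^ 1001 = 7622



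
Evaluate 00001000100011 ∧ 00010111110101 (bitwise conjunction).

AND: 1 only when both bits are 1
  00001000100011
& 00010111110101
----------------
  00000000100001
Decimal: 547 & 1525 = 33



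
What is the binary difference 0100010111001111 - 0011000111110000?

Method 1 - Direct subtraction (column by column from the right: bit − bit − borrow-in; if negative, add 2 and borrow 1 from the next column):
borrow: 0110011111100000
        0100010111001111
-       0011000111110000
------------------------
        0001001111011111

Method 2 - Add two's complement:
Two's complement of 0011000111110000: invert → 1100111000001111, add 1 → 1100111000010000
  0100010111001111
+ 1100111000010000
------------------
 10001001111011111  (end carry out of the top bit = 1)
Discarding the end carry: 0001001111011111
Decimal check:
  0100010111001111 = 16384 + 1024 + 256 + 128 + 64 + 8 + 4 + 2 + 1 = 17871
  0011000111110000 = 8192 + 4096 + 256 + 128 + 64 + 32 + 16 = 12784
  17871 - 12784 = 5087, and 0001001111011111 = 4096 + 512 + 256 + 128 + 64 + 16 + 8 + 4 + 2 + 1 = 5087 ✓



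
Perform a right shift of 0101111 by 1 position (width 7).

Original: 0101111 (decimal 47)
Shift right by 1 position
Drop the 1 low bit; fill with zero on the left
Result: 0010111 (decimal 23)
Equivalent: 47 >> 1 = 47 ÷ 2^1 = 23



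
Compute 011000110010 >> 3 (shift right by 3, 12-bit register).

Original: 011000110010 (decimal 1586)
Shift right by 3 positions
Drop the 3 low bits; fill with zeros on the left
Result: 000011000110 (decimal 198)
Equivalent: 1586 >> 3 = 1586 ÷ 2^3 = 198



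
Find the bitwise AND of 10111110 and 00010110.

AND: 1 only when both bits are 1
  10111110
& 00010110
----------
  00010110
Decimal: 190 & 22 = 22



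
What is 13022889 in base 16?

Using repeated division by 16 (digits 10–15 are A–F):
13022889 ÷ 16 = 813930 remainder 9
813930 ÷ 16 = 50870 remainder 10 (A)
50870 ÷ 16 = 3179 remainder 6
3179 ÷ 16 = 198 remainder 11 (B)
198 ÷ 16 = 12 remainder 6
12 ÷ 16 = 0 remainder 12 (C)
Reading remainders bottom to top: C6B6A9



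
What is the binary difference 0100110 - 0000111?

Method 1 - Direct subtraction (column by column from the right: bit − bit − borrow-in; if negative, add 2 and borrow 1 from the next column):
borrow: 0111110
        0100110
-       0000111
---------------
        0011111

Method 2 - Add two's complement:
Two's complement of 0000111: invert → 1111000, add 1 → 1111001
  0100110
+ 1111001
---------
 10011111  (end carry out of the top bit = 1)
Discarding the end carry: 0011111
Decimal check:
  0100110 = 32 + 4 + 2 = 38
  0000111 = 4 + 2 + 1 = 7
  38 - 7 = 31, and 0011111 = 16 + 8 + 4 + 2 + 1 = 31 ✓



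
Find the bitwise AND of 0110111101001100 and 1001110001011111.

AND: 1 only when both bits are 1
  0110111101001100
& 1001110001011111
------------------
  0000110001001100
Decimal: 28492 & 40031 = 3148



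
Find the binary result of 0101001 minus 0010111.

Method 1 - Direct subtraction (column by column from the right: bit − bit − borrow-in; if negative, add 2 and borrow 1 from the next column):
borrow: 0101100
        0101001
-       0010111
---------------
        0010010

Method 2 - Add two's complement:
Two's complement of 0010111: invert → 1101000, add 1 → 1101001
  0101001
+ 1101001
---------
 10010010  (end carry out of the top bit = 1)
Discarding the end carry: 0010010
Decimal check:
  0101001 = 32 + 8 + 1 = 41
  0010111 = 16 + 4 + 2 + 1 = 23
  41 - 23 = 18, and 0010010 = 16 + 2 = 18 ✓



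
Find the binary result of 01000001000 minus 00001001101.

Method 1 - Direct subtraction (column by column from the right: bit − bit − borrow-in; if negative, add 2 and borrow 1 from the next column):
borrow: 01111111110
        01000001000
-       00001001101
-------------------
        00110111011

Method 2 - Add two's complement:
Two's complement of 00001001101: invert → 11110110010, add 1 → 11110110011
  01000001000
+ 11110110011
-------------
 100110111011  (end carry out of the top bit = 1)
Discarding the end carry: 00110111011
Decimal check:
  01000001000 = 512 + 8 = 520
  00001001101 = 64 + 8 + 4 + 1 = 77
  520 - 77 = 443, and 00110111011 = 256 + 128 + 32 + 16 + 8 + 2 + 1 = 443 ✓



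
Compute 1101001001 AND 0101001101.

AND: 1 only when both bits are 1
  1101001001
& 0101001101
------------
  0101001001
Decimal: 841 & 333 = 329



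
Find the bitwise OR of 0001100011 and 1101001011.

OR: 1 when either bit is 1
  0001100011
| 1101001011
------------
  1101101011
Decimal: 99 | 843 = 875



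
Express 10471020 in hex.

Using repeated division by 16 (digits 10–15 are A–F):
10471020 ÷ 16 = 654438 remainder 12 (C)
654438 ÷ 16 = 40902 remainder 6
40902 ÷ 16 = 2556 remainder 6
2556 ÷ 16 = 159 remainder 12 (C)
159 ÷ 16 = 9 remainder 15 (F)
9 ÷ 16 = 0 remainder 9
Reading remainders bottom to top: 9FC66C



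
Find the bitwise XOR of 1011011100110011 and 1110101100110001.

XOR: 1 when bits differ
  1011011100110011
^ 1110101100110001
------------------
  0101110000000010
Decimal: 46899 ^ 60209 = 23554



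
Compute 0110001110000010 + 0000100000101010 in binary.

Add column by column from the right: bit + bit + carry-in; write the sum mod 2, carry 1 when the sum is 2 or 3.
carry:  0000000000000100
        0110001110000010
+       0000100000101010
------------------------
       00110101110101100
(the carry out of the leftmost column, 0, becomes the leading bit)
Decimal check:
  0110001110000010 = 16384 + 8192 + 512 + 256 + 128 + 2 = 25474
  0000100000101010 = 2048 + 32 + 8 + 2 = 2090
  25474 + 2090 = 27564, and 00110101110101100 = 16384 + 8192 + 2048 + 512 + 256 + 128 + 32 + 8 + 4 = 27564 ✓

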